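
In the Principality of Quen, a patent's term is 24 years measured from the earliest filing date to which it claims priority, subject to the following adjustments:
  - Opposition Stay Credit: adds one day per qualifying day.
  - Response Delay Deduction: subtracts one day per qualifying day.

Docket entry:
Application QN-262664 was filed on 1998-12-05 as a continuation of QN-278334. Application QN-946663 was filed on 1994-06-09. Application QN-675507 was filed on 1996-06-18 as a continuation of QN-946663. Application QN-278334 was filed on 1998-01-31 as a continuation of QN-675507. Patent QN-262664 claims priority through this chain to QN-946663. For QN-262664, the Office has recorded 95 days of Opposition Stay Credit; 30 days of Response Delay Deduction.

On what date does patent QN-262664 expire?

August 13, 2018

Earliest priority filing: 9 June 1994.
Base term: 9 June 1994 + 24 years → 9 June 2018.
Opposition Stay Credit: +95 days → 12 September 2018.
Response Delay Deduction: −30 days → 13 August 2018.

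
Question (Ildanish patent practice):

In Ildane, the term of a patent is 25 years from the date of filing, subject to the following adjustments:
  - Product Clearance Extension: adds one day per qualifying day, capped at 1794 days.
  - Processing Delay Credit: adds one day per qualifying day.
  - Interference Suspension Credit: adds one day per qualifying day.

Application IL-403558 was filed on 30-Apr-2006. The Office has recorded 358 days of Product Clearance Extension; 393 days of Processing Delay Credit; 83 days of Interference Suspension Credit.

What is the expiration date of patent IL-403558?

Base term: filing date + 25 years → 30 April 2031.
Product Clearance Extension: 358 days (within the 1794-day cap) → +358 days → 22 April 2032.
Processing Delay Credit: +393 days → 20 May 2033.
Interference Suspension Credit: +83 days → 11 August 2033.

August 11, 2033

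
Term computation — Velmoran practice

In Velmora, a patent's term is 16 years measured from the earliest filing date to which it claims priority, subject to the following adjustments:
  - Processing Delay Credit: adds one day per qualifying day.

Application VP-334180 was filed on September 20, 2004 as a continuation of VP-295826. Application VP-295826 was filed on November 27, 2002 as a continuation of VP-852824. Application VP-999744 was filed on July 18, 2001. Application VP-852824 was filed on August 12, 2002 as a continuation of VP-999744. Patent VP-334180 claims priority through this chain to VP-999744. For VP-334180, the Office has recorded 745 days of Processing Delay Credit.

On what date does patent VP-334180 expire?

2019-08-02

Earliest priority filing: 18 July 2001.
Base term: 18 July 2001 + 16 years → 18 July 2017.
Processing Delay Credit: +745 days → 2 August 2019.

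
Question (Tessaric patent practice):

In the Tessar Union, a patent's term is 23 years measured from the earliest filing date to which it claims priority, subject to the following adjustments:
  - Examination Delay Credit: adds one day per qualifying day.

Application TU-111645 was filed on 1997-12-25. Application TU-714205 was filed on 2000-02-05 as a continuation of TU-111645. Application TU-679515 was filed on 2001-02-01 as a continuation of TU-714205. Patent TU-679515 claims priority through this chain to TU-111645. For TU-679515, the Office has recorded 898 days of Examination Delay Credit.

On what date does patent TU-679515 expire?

Earliest priority filing: 25 December 1997.
Base term: 25 December 1997 + 23 years → 25 December 2020.
Examination Delay Credit: +898 days → 11 June 2023.

June 11, 2023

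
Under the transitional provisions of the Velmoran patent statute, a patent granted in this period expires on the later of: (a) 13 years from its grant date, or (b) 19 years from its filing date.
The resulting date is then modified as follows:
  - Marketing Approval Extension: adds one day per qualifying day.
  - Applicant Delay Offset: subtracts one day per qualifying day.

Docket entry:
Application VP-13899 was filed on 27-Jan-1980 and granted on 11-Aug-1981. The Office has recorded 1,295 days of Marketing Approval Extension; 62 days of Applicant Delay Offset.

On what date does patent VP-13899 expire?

(a) grant + 13 years → 11 August 1994.
(b) filing + 19 years → 27 January 1999.
Later of the two: 27 January 1999.
Marketing Approval Extension: +1295 days → 14 August 2002.
Applicant Delay Offset: −62 days → 13 June 2002.

2002-06-13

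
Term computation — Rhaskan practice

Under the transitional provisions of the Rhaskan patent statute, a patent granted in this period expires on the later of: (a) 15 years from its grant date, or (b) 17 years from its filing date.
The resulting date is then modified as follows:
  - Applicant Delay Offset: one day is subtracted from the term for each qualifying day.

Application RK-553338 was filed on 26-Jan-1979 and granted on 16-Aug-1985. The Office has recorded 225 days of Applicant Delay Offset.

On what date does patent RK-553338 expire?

(a) grant + 15 years → 16 August 2000.
(b) filing + 17 years → 26 January 1996.
Later of the two: 16 August 2000.
Applicant Delay Offset: −225 days → 4 January 2000.

January 4, 2000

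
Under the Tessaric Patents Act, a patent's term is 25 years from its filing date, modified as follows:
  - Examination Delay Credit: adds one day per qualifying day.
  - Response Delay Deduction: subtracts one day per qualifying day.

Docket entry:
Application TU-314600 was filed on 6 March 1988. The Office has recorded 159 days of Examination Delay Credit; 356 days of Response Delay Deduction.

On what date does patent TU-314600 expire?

Base term: filing date + 25 years → 6 March 2013.
Examination Delay Credit: +159 days → 12 August 2013.
Response Delay Deduction: −356 days → 21 August 2012.

August 21, 2012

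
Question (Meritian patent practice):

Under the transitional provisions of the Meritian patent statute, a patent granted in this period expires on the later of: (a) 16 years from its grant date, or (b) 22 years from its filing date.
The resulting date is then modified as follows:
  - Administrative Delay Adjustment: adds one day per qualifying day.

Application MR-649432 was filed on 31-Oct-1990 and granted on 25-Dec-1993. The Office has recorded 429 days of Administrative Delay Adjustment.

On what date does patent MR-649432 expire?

(a) grant + 16 years → 25 December 2009.
(b) filing + 22 years → 31 October 2012.
Later of the two: 31 October 2012.
Administrative Delay Adjustment: +429 days → 3 January 2014.

2014-01-03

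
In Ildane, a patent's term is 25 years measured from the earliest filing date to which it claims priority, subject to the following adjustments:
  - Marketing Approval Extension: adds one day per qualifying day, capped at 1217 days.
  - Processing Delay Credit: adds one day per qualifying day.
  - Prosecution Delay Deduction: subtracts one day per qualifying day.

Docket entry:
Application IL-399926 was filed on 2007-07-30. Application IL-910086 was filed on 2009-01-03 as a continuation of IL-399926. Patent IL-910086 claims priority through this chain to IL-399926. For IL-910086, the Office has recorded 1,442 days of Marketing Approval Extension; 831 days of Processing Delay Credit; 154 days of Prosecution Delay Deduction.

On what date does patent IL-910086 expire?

October 6, 2037

Earliest priority filing: 30 July 2007.
Base term: 30 July 2007 + 25 years → 30 July 2032.
Marketing Approval Extension: 1442 days claimed exceeds the 1217-day cap, so +1217 days → 29 November 2035.
Processing Delay Credit: +831 days → 9 March 2038.
Prosecution Delay Deduction: −154 days → 6 October 2037.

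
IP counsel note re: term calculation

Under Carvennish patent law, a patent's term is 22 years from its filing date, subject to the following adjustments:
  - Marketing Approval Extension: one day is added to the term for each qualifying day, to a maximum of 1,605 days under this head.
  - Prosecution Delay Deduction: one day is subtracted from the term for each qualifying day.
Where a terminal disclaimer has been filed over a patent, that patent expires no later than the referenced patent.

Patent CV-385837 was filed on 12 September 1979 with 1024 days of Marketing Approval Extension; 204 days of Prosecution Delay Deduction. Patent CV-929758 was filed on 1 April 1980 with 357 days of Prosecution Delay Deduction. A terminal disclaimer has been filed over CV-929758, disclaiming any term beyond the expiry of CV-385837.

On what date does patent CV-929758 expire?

April 9, 2001

Natural term of CV-929758:
  Base: filing + 22 years → 1 April 2002.
  Prosecution Delay Deduction: −357 days → 9 April 2001.
Expiry of referenced patent CV-385837:
  Base: filing + 22 years → 12 September 2001.
  Marketing Approval Extension: 1024 days (within the 1605-day cap) → +1024 days → 2 July 2004.
  Prosecution Delay Deduction: −204 days → 11 December 2003.
Terminal disclaimer: CV-929758 expires on the earlier of 9 April 2001 and 11 December 2003.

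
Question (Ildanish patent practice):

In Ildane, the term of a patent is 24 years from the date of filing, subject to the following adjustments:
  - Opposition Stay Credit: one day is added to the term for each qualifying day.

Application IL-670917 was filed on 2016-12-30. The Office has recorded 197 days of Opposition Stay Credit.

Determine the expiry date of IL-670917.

July 15, 2041

Base term: filing date + 24 years → 30 December 2040.
Opposition Stay Credit: +197 days → 15 July 2041.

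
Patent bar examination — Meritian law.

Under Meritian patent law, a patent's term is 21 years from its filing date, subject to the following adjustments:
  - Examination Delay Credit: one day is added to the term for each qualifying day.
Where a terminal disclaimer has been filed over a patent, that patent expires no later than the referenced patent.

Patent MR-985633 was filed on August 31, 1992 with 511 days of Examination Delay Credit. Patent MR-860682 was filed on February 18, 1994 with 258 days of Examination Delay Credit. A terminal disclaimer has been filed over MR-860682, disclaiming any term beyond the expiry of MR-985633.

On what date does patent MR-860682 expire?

January 24, 2015

Natural term of MR-860682:
  Base: filing + 21 years → 18 February 2015.
  Examination Delay Credit: +258 days → 3 November 2015.
Expiry of referenced patent MR-985633:
  Base: filing + 21 years → 31 August 2013.
  Examination Delay Credit: +511 days → 24 January 2015.
Terminal disclaimer: MR-860682 expires on the earlier of 3 November 2015 and 24 January 2015.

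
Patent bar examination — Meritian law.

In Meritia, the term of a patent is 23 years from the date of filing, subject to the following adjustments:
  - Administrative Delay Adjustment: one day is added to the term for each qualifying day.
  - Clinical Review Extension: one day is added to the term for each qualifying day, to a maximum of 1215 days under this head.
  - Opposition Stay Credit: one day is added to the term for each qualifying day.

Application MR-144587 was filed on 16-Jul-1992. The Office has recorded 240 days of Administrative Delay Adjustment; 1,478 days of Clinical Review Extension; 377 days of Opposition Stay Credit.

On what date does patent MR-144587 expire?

2020-07-21

Base term: filing date + 23 years → 16 July 2015.
Administrative Delay Adjustment: +240 days → 12 March 2016.
Clinical Review Extension: 1478 days claimed exceeds the 1215-day cap, so +1215 days → 10 July 2019.
Opposition Stay Credit: +377 days → 21 July 2020.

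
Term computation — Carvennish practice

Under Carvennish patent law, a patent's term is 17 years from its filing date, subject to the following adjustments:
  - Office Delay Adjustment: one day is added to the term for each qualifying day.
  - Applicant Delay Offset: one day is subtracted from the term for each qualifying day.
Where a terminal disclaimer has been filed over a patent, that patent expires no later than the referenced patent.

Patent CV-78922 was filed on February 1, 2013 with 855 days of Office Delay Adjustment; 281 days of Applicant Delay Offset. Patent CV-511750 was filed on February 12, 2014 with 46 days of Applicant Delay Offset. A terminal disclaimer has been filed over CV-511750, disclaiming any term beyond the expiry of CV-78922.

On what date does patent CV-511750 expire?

Natural term of CV-511750:
  Base: filing + 17 years → 12 February 2031.
  Applicant Delay Offset: −46 days → 28 December 2030.
Expiry of referenced patent CV-78922:
  Base: filing + 17 years → 1 February 2030.
  Office Delay Adjustment: +855 days → 5 June 2032.
  Applicant Delay Offset: −281 days → 29 August 2031.
Terminal disclaimer: CV-511750 expires on the earlier of 28 December 2030 and 29 August 2031.

2030-12-28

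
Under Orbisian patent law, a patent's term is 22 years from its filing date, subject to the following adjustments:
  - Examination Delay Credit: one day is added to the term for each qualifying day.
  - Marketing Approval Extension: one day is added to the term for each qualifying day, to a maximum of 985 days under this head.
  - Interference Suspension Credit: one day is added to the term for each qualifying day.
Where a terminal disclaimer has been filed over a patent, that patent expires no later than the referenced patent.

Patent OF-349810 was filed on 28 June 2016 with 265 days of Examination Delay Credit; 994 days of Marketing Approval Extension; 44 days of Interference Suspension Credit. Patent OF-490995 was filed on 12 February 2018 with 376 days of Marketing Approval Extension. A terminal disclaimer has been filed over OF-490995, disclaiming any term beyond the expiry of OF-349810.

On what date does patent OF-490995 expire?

2041-02-22

Natural term of OF-490995:
  Base: filing + 22 years → 12 February 2040.
  Marketing Approval Extension: 376 days (within the 985-day cap) → +376 days → 22 February 2041.
Expiry of referenced patent OF-349810:
  Base: filing + 22 years → 28 June 2038.
  Examination Delay Credit: +265 days → 20 March 2039.
  Marketing Approval Extension: 994 days claimed exceeds the 985-day cap, so +985 days → 29 November 2041.
  Interference Suspension Credit: +44 days → 12 January 2042.
Terminal disclaimer: OF-490995 expires on the earlier of 22 February 2041 and 12 January 2042.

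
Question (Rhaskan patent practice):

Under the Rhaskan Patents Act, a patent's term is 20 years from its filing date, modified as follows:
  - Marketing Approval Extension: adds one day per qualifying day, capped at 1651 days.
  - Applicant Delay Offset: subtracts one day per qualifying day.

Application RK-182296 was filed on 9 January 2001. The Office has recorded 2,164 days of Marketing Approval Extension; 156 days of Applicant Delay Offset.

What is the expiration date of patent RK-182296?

Base term: filing date + 20 years → 9 January 2021.
Marketing Approval Extension: 2164 days claimed exceeds the 1651-day cap, so +1651 days → 18 July 2025.
Applicant Delay Offset: −156 days → 12 February 2025.

2025-02-12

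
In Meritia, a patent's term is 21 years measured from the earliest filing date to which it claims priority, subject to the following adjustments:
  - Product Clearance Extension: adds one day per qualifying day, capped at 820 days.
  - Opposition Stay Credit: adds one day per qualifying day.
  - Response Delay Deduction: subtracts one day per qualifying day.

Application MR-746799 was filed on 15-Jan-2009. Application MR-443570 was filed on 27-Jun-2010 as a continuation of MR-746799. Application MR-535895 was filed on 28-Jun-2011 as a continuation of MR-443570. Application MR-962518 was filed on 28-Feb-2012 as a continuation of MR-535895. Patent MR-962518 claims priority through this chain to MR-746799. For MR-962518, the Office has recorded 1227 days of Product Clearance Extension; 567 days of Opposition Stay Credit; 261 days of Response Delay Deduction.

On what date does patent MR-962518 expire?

2033-02-14

Earliest priority filing: 15 January 2009.
Base term: 15 January 2009 + 21 years → 15 January 2030.
Product Clearance Extension: 1227 days claimed exceeds the 820-day cap, so +820 days → 14 April 2032.
Opposition Stay Credit: +567 days → 2 November 2033.
Response Delay Deduction: −261 days → 14 February 2033.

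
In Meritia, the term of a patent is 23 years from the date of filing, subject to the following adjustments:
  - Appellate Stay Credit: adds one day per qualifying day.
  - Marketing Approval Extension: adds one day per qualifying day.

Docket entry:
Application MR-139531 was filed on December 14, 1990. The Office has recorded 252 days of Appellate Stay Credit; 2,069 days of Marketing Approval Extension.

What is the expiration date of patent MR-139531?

April 22, 2020

Base term: filing date + 23 years → 14 December 2013.
Appellate Stay Credit: +252 days → 23 August 2014.
Marketing Approval Extension: +2069 days → 22 April 2020.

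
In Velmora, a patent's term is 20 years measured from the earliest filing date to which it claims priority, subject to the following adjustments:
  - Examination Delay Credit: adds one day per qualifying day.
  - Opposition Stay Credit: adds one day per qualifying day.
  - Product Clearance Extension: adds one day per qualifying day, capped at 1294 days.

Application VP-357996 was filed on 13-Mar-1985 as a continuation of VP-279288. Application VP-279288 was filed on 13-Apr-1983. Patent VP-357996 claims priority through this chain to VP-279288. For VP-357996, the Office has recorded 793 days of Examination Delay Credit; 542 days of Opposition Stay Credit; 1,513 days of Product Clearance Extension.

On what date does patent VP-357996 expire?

2010-06-24

Earliest priority filing: 13 April 1983.
Base term: 13 April 1983 + 20 years → 13 April 2003.
Examination Delay Credit: +793 days → 14 June 2005.
Opposition Stay Credit: +542 days → 8 December 2006.
Product Clearance Extension: 1513 days claimed exceeds the 1294-day cap, so +1294 days → 24 June 2010.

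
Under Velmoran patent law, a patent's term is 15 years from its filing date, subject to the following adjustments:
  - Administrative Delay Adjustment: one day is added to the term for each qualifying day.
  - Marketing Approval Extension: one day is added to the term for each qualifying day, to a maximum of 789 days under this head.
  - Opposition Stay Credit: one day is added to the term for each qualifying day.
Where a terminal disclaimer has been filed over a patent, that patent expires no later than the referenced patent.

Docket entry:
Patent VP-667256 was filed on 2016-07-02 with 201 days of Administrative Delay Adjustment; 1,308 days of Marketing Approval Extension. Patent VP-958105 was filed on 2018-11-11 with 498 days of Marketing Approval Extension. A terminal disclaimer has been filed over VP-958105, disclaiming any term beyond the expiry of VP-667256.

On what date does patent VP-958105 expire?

March 18, 2034

Natural term of VP-958105:
  Base: filing + 15 years → 11 November 2033.
  Marketing Approval Extension: 498 days (within the 789-day cap) → +498 days → 24 March 2035.
Expiry of referenced patent VP-667256:
  Base: filing + 15 years → 2 July 2031.
  Administrative Delay Adjustment: +201 days → 19 January 2032.
  Marketing Approval Extension: 1308 days claimed exceeds the 789-day cap, so +789 days → 18 March 2034.
Terminal disclaimer: VP-958105 expires on the earlier of 24 March 2035 and 18 March 2034.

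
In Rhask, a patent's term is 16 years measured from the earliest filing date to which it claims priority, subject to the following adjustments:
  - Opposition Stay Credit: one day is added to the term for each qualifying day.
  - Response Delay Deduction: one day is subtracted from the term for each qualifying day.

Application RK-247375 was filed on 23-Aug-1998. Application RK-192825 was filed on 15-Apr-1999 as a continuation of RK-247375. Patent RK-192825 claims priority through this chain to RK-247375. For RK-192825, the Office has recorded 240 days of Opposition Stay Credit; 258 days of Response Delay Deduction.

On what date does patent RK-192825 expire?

Earliest priority filing: 23 August 1998.
Base term: 23 August 1998 + 16 years → 23 August 2014.
Opposition Stay Credit: +240 days → 20 April 2015.
Response Delay Deduction: −258 days → 5 August 2014.

2014-08-05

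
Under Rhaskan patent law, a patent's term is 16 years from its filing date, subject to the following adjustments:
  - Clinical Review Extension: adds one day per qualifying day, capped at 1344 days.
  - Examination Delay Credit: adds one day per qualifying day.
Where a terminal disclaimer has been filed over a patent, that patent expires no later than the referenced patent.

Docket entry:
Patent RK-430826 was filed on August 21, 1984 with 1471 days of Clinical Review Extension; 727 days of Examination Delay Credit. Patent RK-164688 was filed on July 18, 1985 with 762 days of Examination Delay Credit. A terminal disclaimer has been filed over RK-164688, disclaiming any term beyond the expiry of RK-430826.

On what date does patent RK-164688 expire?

2003-08-19

Natural term of RK-164688:
  Base: filing + 16 years → 18 July 2001.
  Examination Delay Credit: +762 days → 19 August 2003.
Expiry of referenced patent RK-430826:
  Base: filing + 16 years → 21 August 2000.
  Clinical Review Extension: 1471 days claimed exceeds the 1344-day cap, so +1344 days → 26 April 2004.
  Examination Delay Credit: +727 days → 23 April 2006.
Terminal disclaimer: RK-164688 expires on the earlier of 19 August 2003 and 23 April 2006.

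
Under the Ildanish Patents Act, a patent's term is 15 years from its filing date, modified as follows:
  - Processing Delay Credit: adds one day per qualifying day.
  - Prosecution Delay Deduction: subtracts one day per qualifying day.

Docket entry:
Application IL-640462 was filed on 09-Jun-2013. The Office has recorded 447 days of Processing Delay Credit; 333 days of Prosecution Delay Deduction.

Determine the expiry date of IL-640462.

Base term: filing date + 15 years → 9 June 2028.
Processing Delay Credit: +447 days → 30 August 2029.
Prosecution Delay Deduction: −333 days → 1 October 2028.

October 1, 2028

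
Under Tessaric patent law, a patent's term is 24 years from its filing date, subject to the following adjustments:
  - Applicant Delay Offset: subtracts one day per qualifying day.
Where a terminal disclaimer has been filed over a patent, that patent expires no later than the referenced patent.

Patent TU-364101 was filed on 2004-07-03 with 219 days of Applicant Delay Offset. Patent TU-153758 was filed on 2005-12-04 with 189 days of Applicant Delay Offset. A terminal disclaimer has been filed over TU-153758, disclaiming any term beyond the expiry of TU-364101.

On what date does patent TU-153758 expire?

Natural term of TU-153758:
  Base: filing + 24 years → 4 December 2029.
  Applicant Delay Offset: −189 days → 29 May 2029.
Expiry of referenced patent TU-364101:
  Base: filing + 24 years → 3 July 2028.
  Applicant Delay Offset: −219 days → 27 November 2027.
Terminal disclaimer: TU-153758 expires on the earlier of 29 May 2029 and 27 November 2027.

November 27, 2027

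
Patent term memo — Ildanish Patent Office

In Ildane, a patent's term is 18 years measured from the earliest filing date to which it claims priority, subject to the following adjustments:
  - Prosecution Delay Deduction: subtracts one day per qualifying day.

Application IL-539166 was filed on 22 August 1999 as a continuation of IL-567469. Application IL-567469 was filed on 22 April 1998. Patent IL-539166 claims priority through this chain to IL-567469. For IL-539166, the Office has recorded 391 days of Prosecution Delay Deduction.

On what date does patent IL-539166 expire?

Earliest priority filing: 22 April 1998.
Base term: 22 April 1998 + 18 years → 22 April 2016.
Prosecution Delay Deduction: −391 days → 28 March 2015.

March 28, 2015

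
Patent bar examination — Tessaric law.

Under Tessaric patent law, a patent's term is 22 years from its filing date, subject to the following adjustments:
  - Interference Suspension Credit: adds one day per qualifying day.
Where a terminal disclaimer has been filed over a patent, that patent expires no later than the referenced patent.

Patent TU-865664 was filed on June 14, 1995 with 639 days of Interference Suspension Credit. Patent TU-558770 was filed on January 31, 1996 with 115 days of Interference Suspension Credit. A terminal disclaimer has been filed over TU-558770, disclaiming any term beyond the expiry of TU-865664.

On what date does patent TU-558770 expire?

May 26, 2018

Natural term of TU-558770:
  Base: filing + 22 years → 31 January 2018.
  Interference Suspension Credit: +115 days → 26 May 2018.
Expiry of referenced patent TU-865664:
  Base: filing + 22 years → 14 June 2017.
  Interference Suspension Credit: +639 days → 15 March 2019.
Terminal disclaimer: TU-558770 expires on the earlier of 26 May 2018 and 15 March 2019.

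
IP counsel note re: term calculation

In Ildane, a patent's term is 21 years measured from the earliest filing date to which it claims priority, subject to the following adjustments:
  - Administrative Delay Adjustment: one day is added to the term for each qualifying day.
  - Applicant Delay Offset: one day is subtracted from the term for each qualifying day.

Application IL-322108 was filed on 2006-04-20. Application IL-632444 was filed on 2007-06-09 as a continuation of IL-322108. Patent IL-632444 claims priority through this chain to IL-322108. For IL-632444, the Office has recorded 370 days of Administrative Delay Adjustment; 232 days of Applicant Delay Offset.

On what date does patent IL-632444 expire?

2027-09-05

Earliest priority filing: 20 April 2006.
Base term: 20 April 2006 + 21 years → 20 April 2027.
Administrative Delay Adjustment: +370 days → 24 April 2028.
Applicant Delay Offset: −232 days → 5 September 2027.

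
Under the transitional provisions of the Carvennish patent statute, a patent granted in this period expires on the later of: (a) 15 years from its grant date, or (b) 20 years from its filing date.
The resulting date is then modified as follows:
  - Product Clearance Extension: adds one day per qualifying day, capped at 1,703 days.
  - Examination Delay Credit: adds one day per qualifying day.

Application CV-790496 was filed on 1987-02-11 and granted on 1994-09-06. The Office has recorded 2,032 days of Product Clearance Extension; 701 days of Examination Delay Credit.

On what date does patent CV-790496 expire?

(a) grant + 15 years → 6 September 2009.
(b) filing + 20 years → 11 February 2007.
Later of the two: 6 September 2009.
Product Clearance Extension: 2032 days claimed exceeds the 1703-day cap, so +1703 days → 6 May 2014.
Examination Delay Credit: +701 days → 6 April 2016.

April 6, 2016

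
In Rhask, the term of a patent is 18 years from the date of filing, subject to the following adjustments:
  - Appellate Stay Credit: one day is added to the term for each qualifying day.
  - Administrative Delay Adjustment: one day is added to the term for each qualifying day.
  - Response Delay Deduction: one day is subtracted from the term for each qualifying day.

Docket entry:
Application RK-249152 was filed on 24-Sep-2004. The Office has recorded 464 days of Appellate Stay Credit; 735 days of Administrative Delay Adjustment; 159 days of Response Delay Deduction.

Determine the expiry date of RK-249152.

July 30, 2025

Base term: filing date + 18 years → 24 September 2022.
Appellate Stay Credit: +464 days → 1 January 2024.
Administrative Delay Adjustment: +735 days → 5 January 2026.
Response Delay Deduction: −159 days → 30 July 2025.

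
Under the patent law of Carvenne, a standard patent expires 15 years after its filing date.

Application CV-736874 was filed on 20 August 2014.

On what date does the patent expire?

Filing date + 15 years → 20 August 2029.

2029-08-20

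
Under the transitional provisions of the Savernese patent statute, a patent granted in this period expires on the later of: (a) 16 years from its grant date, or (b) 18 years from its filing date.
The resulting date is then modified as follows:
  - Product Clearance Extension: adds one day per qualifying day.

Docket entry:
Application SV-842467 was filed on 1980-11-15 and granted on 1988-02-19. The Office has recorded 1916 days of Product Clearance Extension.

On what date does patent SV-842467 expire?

2009-05-19

(a) grant + 16 years → 19 February 2004.
(b) filing + 18 years → 15 November 1998.
Later of the two: 19 February 2004.
Product Clearance Extension: +1916 days → 19 May 2009.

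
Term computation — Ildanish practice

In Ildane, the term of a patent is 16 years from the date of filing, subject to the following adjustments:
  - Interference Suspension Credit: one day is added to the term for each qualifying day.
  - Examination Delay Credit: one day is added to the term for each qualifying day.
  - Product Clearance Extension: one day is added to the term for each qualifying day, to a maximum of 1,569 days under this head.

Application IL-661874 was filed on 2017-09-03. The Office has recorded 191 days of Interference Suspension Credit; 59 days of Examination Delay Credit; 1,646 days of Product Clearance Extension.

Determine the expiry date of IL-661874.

Base term: filing date + 16 years → 3 September 2033.
Interference Suspension Credit: +191 days → 13 March 2034.
Examination Delay Credit: +59 days → 11 May 2034.
Product Clearance Extension: 1646 days claimed exceeds the 1569-day cap, so +1569 days → 27 August 2038.

August 27, 2038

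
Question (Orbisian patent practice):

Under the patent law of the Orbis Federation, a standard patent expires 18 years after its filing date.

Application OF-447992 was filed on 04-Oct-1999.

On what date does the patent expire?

2017-10-04

Filing date + 18 years → 4 October 2017.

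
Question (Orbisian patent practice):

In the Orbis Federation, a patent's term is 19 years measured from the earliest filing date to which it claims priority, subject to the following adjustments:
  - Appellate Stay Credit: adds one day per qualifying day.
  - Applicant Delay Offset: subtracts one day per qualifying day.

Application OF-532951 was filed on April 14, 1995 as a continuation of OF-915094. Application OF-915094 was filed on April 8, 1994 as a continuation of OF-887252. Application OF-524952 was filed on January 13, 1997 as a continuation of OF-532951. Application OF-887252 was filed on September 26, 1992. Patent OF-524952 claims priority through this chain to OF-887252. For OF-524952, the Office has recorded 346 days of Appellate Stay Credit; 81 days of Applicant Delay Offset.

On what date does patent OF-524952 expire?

June 17, 2012

Earliest priority filing: 26 September 1992.
Base term: 26 September 1992 + 19 years → 26 September 2011.
Appellate Stay Credit: +346 days → 6 September 2012.
Applicant Delay Offset: −81 days → 17 June 2012.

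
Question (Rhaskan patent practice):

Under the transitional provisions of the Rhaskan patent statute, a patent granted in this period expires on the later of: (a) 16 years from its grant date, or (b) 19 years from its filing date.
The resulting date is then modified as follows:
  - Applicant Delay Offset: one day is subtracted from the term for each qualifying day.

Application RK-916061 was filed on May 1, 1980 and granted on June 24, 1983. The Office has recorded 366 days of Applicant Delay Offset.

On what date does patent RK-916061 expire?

(a) grant + 16 years → 24 June 1999.
(b) filing + 19 years → 1 May 1999.
Later of the two: 24 June 1999.
Applicant Delay Offset: −366 days → 23 June 1998.

1998-06-23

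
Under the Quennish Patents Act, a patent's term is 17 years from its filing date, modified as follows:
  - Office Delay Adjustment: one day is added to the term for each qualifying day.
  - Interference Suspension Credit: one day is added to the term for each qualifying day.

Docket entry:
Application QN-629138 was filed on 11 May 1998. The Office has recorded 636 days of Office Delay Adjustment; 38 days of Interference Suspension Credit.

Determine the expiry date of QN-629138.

Base term: filing date + 17 years → 11 May 2015.
Office Delay Adjustment: +636 days → 5 February 2017.
Interference Suspension Credit: +38 days → 15 March 2017.

March 15, 2017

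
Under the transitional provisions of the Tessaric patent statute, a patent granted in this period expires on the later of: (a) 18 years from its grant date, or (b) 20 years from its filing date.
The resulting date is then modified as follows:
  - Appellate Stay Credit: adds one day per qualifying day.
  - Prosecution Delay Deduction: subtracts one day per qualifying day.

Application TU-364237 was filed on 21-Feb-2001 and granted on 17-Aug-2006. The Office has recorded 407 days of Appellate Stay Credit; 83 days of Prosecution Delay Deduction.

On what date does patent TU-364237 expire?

(a) grant + 18 years → 17 August 2024.
(b) filing + 20 years → 21 February 2021.
Later of the two: 17 August 2024.
Appellate Stay Credit: +407 days → 28 September 2025.
Prosecution Delay Deduction: −83 days → 7 July 2025.

2025-07-07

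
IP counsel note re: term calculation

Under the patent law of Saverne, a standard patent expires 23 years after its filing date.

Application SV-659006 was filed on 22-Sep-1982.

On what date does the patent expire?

September 22, 2005

Filing date + 23 years → 22 September 2005.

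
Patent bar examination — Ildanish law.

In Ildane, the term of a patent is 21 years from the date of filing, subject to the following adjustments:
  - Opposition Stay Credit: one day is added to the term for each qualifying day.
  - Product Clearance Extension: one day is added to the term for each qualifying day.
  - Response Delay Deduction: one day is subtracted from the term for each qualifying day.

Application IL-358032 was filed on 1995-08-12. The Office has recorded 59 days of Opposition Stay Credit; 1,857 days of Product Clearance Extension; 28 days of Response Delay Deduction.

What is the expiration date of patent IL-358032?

October 13, 2021

Base term: filing date + 21 years → 12 August 2016.
Opposition Stay Credit: +59 days → 10 October 2016.
Product Clearance Extension: +1857 days → 10 November 2021.
Response Delay Deduction: −28 days → 13 October 2021.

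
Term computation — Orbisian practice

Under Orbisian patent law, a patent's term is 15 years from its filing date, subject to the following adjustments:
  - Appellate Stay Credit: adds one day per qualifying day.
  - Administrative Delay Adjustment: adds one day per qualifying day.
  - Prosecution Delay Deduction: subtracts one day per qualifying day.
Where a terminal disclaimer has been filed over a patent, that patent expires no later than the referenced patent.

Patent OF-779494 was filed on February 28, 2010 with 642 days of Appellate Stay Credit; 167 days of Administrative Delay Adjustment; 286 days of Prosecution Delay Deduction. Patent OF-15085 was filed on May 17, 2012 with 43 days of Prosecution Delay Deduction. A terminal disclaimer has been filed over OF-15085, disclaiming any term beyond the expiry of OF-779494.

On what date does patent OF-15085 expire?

Natural term of OF-15085:
  Base: filing + 15 years → 17 May 2027.
  Prosecution Delay Deduction: −43 days → 4 April 2027.
Expiry of referenced patent OF-779494:
  Base: filing + 15 years → 28 February 2025.
  Appellate Stay Credit: +642 days → 2 December 2026.
  Administrative Delay Adjustment: +167 days → 18 May 2027.
  Prosecution Delay Deduction: −286 days → 5 August 2026.
Terminal disclaimer: OF-15085 expires on the earlier of 4 April 2027 and 5 August 2026.

2026-08-05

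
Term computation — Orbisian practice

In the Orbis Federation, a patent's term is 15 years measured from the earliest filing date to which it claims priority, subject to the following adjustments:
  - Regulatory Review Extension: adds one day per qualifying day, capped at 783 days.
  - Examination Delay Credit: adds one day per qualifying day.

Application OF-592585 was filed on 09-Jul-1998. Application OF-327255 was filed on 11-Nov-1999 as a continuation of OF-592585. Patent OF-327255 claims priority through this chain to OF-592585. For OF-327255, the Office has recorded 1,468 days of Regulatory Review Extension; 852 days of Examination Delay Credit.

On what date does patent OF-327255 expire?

Earliest priority filing: 9 July 1998.
Base term: 9 July 1998 + 15 years → 9 July 2013.
Regulatory Review Extension: 1468 days claimed exceeds the 783-day cap, so +783 days → 31 August 2015.
Examination Delay Credit: +852 days → 30 December 2017.

2017-12-30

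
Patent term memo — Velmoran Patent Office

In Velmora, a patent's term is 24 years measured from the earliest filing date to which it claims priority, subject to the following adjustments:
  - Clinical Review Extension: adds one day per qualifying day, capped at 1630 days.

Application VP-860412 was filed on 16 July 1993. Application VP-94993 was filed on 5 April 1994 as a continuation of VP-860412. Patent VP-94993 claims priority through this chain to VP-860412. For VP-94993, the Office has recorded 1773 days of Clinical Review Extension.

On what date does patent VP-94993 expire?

2022-01-01

Earliest priority filing: 16 July 1993.
Base term: 16 July 1993 + 24 years → 16 July 2017.
Clinical Review Extension: 1773 days claimed exceeds the 1630-day cap, so +1630 days → 1 January 2022.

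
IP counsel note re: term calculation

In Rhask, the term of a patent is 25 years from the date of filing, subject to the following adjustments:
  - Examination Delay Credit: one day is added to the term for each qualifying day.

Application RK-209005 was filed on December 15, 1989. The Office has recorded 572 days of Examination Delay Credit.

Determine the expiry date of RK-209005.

2016-07-09

Base term: filing date + 25 years → 15 December 2014.
Examination Delay Credit: +572 days → 9 July 2016.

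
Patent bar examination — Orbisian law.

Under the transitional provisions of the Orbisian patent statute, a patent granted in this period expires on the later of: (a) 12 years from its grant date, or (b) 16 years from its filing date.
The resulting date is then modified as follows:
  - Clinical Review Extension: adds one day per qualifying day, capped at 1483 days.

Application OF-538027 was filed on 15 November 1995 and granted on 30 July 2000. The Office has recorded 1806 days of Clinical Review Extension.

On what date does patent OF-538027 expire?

(a) grant + 12 years → 30 July 2012.
(b) filing + 16 years → 15 November 2011.
Later of the two: 30 July 2012.
Clinical Review Extension: 1806 days claimed exceeds the 1483-day cap, so +1483 days → 21 August 2016.

August 21, 2016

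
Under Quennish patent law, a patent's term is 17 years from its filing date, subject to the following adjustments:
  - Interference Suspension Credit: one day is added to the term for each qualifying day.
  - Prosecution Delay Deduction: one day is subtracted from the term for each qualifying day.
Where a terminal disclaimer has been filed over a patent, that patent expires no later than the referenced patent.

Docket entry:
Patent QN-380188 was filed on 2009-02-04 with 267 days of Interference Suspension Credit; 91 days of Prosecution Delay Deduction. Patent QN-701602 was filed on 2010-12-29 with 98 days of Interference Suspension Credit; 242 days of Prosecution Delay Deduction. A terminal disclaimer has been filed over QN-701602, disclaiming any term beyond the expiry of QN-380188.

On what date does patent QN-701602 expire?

Natural term of QN-701602:
  Base: filing + 17 years → 29 December 2027.
  Interference Suspension Credit: +98 days → 5 April 2028.
  Prosecution Delay Deduction: −242 days → 7 August 2027.
Expiry of referenced patent QN-380188:
  Base: filing + 17 years → 4 February 2026.
  Interference Suspension Credit: +267 days → 29 October 2026.
  Prosecution Delay Deduction: −91 days → 30 July 2026.
Terminal disclaimer: QN-701602 expires on the earlier of 7 August 2027 and 30 July 2026.

2026-07-30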